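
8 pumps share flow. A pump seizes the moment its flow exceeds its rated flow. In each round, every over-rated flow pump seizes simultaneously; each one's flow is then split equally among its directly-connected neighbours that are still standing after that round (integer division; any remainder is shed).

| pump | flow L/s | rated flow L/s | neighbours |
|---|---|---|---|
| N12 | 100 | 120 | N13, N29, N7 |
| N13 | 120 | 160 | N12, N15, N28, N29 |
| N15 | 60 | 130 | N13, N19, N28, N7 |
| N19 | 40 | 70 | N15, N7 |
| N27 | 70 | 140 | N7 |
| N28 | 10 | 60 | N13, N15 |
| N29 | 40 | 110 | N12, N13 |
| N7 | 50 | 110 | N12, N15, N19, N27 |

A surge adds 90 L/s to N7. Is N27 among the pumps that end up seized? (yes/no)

Round 1 — N7 at 140 > 110. N7 seizes.
  N7 sheds 140 L/s to N12, N15, N19, N27: 35 each.
    N12: 100+35 = 135 > 120
    N15: 60+35 = 95 ≤ 130
    N19: 40+35 = 75 > 70
    N27: 70+35 = 105 ≤ 140
Round 2 — N12, N19 seize.
  N12 sheds 135 L/s to N13, N29: 67 each (1 lost).
    N13: 120+67 = 187 > 160
    N29: 40+67 = 107 ≤ 110
  N19 sheds 75 L/s to N15: 75 each.
    N15: 95+75 = 170 > 130
Round 3 — N13, N15 seize.
  N13 sheds 187 L/s to N28, N29: 93 each (1 lost).
    N28: 10+93 = 103 > 60
    N29: 107+93 = 200 > 110
  N15 sheds 170 L/s to N28: 170 each.
    N28: 103+170 = 273 > 60
Round 4 — N28, N29 seize.
  N28 sheds 273 L/s: no online neighbours, lost.
  N29 sheds 200 L/s: no online neighbours, lost.
No further seizures.

no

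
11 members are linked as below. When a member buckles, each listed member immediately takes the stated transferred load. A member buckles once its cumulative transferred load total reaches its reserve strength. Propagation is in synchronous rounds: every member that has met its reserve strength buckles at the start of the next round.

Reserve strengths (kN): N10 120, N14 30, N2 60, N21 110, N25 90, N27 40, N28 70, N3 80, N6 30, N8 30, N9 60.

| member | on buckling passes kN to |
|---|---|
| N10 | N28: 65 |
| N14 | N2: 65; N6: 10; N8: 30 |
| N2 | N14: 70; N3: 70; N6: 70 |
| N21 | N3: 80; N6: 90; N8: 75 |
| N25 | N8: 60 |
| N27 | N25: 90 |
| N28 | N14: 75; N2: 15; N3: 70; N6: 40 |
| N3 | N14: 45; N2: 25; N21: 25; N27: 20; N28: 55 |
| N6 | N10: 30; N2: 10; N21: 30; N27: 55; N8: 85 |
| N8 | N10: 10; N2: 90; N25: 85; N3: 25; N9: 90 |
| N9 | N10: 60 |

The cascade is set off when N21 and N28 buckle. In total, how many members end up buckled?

Round 1 — N21, N28 buckle (initial).
  N14: +75 → 75 ≥ 30
  N2: +15 → 15 < 60
  N3: +80+70 → 150 ≥ 80
  N6: +90+40 → 130 ≥ 30
  N8: +75 → 75 ≥ 30
Round 2 — N14, N3, N6, N8 buckle.
  N10: +30+10 → 40 < 120
  N2: +65+25+10+90 → 205 ≥ 60
  N25: +85 → 85 < 90
  N27: +20+55 → 75 ≥ 40
  N9: +90 → 90 ≥ 60
Round 3 — N2, N27, N9 buckle.
  N10: +60 → 100 < 120
  N25: +90 → 175 ≥ 90
Round 4 — N25 buckles.
No further bucklings.

10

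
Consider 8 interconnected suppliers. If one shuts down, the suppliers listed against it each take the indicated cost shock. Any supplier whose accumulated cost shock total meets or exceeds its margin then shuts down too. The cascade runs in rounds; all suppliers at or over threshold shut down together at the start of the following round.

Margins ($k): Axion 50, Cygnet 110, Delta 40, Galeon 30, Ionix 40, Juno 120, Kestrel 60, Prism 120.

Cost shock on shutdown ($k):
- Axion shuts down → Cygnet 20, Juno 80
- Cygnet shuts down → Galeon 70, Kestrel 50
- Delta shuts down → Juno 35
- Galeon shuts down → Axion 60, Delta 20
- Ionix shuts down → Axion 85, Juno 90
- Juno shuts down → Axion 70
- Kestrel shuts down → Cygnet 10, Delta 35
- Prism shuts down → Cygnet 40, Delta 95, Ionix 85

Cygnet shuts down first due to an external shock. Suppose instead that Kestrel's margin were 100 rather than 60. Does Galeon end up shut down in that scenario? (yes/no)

With Kestrel's margin at 100:
Round 1 — Cygnet shuts down (initial).
  Galeon: +70 → 70 ≥ 30
  Kestrel: +50 → 50 < 100
Round 2 — Galeon shuts down.
  Axion: +60 → 60 ≥ 50
  Delta: +20 → 20 < 40
Round 3 — Axion shuts down.
  Juno: +80 → 80 < 120
No further shutdowns.

yes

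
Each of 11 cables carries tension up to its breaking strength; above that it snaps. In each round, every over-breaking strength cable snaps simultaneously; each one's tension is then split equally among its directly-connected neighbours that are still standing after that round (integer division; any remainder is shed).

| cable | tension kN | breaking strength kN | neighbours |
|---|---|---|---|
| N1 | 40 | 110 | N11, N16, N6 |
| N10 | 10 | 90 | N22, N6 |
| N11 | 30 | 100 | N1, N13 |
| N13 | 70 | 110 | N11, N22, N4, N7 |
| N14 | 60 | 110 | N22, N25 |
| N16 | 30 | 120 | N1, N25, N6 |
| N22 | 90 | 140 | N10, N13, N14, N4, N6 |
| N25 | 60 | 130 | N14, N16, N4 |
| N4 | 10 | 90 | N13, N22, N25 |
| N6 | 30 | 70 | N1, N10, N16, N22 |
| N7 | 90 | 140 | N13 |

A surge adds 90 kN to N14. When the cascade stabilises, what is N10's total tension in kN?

Round 1 — N14 at 150 > 110. N14 snaps.
  N14 sheds 150 kN to N22, N25: 75 each.
    N22: 90+75 = 165 > 140
    N25: 60+75 = 135 > 130
Round 2 — N22, N25 snap.
  N22 sheds 165 kN to N10, N13, N4, N6: 41 each (1 lost).
    N10: 10+41 = 51 ≤ 90
    N13: 70+41 = 111 > 110
    N4: 10+41 = 51 ≤ 90
    N6: 30+41 = 71 > 70
  N25 sheds 135 kN to N16, N4: 67 each (1 lost).
    N16: 30+67 = 97 ≤ 120
    N4: 51+67 = 118 > 90
Round 3 — N13, N4, N6 snap.
  N13 sheds 111 kN to N11, N7: 55 each (1 lost).
    N11: 30+55 = 85 ≤ 100
    N7: 90+55 = 145 > 140
  N4 sheds 118 kN: no online neighbours, lost.
  N6 sheds 71 kN to N1, N10, N16: 23 each (2 lost).
    N1: 40+23 = 63 ≤ 110
    N10: 51+23 = 74 ≤ 90
    N16: 97+23 = 120 ≤ 120
Round 4 — N7 snaps.
  N7 sheds 145 kN: no online neighbours, lost.
No further breaks.

74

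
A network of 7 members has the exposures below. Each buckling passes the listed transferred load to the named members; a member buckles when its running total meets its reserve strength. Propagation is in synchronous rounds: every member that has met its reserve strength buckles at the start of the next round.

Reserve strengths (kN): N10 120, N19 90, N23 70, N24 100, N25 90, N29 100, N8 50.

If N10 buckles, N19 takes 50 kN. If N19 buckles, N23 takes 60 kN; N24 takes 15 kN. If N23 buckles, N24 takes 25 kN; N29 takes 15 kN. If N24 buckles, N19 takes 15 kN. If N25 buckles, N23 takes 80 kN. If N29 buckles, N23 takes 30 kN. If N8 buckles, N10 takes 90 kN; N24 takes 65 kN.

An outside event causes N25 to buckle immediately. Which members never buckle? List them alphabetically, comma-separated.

N10, N19, N24, N29, N8

Round 1 — N25 buckles (initial).
  N23: +80 → 80 ≥ 70
Round 2 — N23 buckles.
  N24: +25 → 25 < 100
  N29: +15 → 15 < 100
No further bucklings.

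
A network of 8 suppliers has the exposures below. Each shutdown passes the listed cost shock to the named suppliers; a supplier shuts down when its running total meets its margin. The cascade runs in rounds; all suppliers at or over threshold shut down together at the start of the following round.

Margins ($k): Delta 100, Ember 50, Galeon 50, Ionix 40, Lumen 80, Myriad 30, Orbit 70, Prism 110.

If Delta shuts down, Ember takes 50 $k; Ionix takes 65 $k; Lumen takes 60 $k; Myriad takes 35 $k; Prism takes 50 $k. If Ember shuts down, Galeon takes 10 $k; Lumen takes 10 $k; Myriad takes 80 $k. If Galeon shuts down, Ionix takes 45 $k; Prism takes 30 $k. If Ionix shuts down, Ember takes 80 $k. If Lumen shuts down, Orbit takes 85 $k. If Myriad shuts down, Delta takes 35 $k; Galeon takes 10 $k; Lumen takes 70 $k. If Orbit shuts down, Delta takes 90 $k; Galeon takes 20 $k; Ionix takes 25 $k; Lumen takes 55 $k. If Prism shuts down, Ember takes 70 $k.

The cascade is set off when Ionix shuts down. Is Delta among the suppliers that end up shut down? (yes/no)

Round 1 — Ionix shuts down (initial).
  Ember: +80 → 80 ≥ 50
Round 2 — Ember shuts down.
  Galeon: +10 → 10 < 50
  Lumen: +10 → 10 < 80
  Myriad: +80 → 80 ≥ 30
Round 3 — Myriad shuts down.
  Delta: +35 → 35 < 100
  Galeon: +10 → 20 < 50
  Lumen: +70 → 80 ≥ 80
Round 4 — Lumen shuts down.
  Orbit: +85 → 85 ≥ 70
Round 5 — Orbit shuts down.
  Delta: +90 → 125 ≥ 100
  Galeon: +20 → 40 < 50
Round 6 — Delta shuts down.
  Prism: +50 → 50 < 110
No further shutdowns.

yes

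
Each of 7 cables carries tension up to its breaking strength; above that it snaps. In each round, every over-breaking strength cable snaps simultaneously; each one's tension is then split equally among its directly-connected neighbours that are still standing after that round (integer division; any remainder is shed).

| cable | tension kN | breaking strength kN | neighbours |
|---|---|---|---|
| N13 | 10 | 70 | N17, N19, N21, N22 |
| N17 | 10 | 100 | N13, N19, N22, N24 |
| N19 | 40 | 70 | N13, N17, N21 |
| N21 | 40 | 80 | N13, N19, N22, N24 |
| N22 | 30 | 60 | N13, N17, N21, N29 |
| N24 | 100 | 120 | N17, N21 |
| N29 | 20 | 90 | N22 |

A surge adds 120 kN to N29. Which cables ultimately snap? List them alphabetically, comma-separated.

Round 1 — N29 at 140 > 90. N29 snaps.
  N29 sheds 140 kN to N22: 140 each.
    N22: 30+140 = 170 > 60
Round 2 — N22 snaps.
  N22 sheds 170 kN to N13, N17, N21: 56 each (2 lost).
    N13: 10+56 = 66 ≤ 70
    N17: 10+56 = 66 ≤ 100
    N21: 40+56 = 96 > 80
Round 3 — N21 snaps.
  N21 sheds 96 kN to N13, N19, N24: 32 each.
    N13: 66+32 = 98 > 70
    N19: 40+32 = 72 > 70
    N24: 100+32 = 132 > 120
Round 4 — N13, N19, N24 snap.
  N13 sheds 98 kN to N17: 98 each.
    N17: 66+98 = 164 > 100
  N19 sheds 72 kN to N17: 72 each.
    N17: 164+72 = 236 > 100
  N24 sheds 132 kN to N17: 132 each.
    N17: 236+132 = 368 > 100
Round 5 — N17 snaps.
  N17 sheds 368 kN: no online neighbours, lost.
No further breaks.

N13, N17, N19, N21, N22, N24, N29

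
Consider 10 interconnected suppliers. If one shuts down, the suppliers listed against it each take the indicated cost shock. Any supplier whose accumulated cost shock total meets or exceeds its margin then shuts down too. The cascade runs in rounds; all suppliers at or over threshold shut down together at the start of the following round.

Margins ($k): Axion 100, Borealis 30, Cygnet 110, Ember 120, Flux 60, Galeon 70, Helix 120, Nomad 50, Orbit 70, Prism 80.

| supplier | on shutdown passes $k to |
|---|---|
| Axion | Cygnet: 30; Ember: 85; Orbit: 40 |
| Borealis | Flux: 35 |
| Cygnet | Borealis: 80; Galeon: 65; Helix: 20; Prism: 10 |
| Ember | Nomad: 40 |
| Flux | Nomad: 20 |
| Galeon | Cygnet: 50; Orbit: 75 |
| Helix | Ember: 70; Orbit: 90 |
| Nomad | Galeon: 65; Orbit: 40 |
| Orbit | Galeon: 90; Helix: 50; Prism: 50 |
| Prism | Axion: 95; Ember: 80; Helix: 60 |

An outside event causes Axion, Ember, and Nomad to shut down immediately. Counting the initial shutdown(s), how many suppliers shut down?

5

Round 1 — Axion, Ember, Nomad shut down (initial).
  Cygnet: +30 → 30 < 110
  Galeon: +65 → 65 < 70
  Orbit: +40+40 → 80 ≥ 70
Round 2 — Orbit shuts down.
  Galeon: +90 → 155 ≥ 70
  Helix: +50 → 50 < 120
  Prism: +50 → 50 < 80
Round 3 — Galeon shuts down.
  Cygnet: +50 → 80 < 110
No further shutdowns.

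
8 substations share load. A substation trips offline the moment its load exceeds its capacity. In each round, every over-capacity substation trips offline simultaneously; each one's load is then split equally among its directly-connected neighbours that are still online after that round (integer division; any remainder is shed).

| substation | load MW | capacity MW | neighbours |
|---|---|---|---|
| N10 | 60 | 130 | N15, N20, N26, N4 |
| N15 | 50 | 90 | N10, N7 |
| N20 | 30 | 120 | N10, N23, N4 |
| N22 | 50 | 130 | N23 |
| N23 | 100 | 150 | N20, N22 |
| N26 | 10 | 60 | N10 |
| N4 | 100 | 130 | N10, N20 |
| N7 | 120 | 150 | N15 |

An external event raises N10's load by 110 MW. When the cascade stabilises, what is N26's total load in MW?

52

Round 1 — N10 at 170 > 130. N10 trips offline.
  N10 sheds 170 MW to N15, N20, N26, N4: 42 each (2 lost).
    N15: 50+42 = 92 > 90
    N20: 30+42 = 72 ≤ 120
    N26: 10+42 = 52 ≤ 60
    N4: 100+42 = 142 > 130
Round 2 — N15, N4 trip offline.
  N15 sheds 92 MW to N7: 92 each.
    N7: 120+92 = 212 > 150
  N4 sheds 142 MW to N20: 142 each.
    N20: 72+142 = 214 > 120
Round 3 — N20, N7 trip offline.
  N20 sheds 214 MW to N23: 214 each.
    N23: 100+214 = 314 > 150
  N7 sheds 212 MW: no online neighbours, lost.
Round 4 — N23 trips offline.
  N23 sheds 314 MW to N22: 314 each.
    N22: 50+314 = 364 > 130
Round 5 — N22 trips offline.
  N22 sheds 364 MW: no online neighbours, lost.
No further trips.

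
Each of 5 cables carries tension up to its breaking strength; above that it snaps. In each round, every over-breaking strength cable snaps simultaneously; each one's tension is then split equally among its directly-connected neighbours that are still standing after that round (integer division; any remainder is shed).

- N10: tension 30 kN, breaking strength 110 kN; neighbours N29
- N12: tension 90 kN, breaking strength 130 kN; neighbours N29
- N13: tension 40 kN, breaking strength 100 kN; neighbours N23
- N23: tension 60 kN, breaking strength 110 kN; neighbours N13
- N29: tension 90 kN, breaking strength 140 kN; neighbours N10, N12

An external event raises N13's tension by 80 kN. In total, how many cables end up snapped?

Round 1 — N13 at 120 > 100. N13 snaps.
  N13 sheds 120 kN to N23: 120 each.
    N23: 60+120 = 180 > 110
Round 2 — N23 snaps.
  N23 sheds 180 kN: no online neighbours, lost.
No further breaks.

2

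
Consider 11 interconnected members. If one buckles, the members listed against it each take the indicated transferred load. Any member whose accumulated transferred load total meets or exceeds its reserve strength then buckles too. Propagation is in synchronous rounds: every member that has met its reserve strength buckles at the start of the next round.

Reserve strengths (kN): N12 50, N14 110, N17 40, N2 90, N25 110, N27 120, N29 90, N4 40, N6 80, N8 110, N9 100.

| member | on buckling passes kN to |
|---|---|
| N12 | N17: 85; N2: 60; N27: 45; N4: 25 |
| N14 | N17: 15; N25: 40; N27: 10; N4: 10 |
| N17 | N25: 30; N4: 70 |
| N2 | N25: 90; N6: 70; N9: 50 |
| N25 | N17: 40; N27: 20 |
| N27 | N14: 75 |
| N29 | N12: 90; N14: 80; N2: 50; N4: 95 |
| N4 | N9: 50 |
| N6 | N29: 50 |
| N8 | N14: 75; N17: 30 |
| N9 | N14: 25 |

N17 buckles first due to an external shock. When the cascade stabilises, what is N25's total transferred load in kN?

30

Round 1 — N17 buckles (initial).
  N25: +30 → 30 < 110
  N4: +70 → 70 ≥ 40
Round 2 — N4 buckles.
  N9: +50 → 50 < 100
No further bucklings.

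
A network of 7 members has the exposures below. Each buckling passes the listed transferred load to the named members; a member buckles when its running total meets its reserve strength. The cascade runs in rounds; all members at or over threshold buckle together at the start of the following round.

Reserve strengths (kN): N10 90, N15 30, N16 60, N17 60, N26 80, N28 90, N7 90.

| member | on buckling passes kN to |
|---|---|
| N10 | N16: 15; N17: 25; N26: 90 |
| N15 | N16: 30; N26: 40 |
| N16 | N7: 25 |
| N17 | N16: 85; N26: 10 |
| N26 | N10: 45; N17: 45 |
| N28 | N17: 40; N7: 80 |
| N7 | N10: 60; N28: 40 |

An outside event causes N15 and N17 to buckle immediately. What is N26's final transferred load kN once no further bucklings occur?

50

Round 1 — N15, N17 buckle (initial).
  N16: +30+85 → 115 ≥ 60
  N26: +40+10 → 50 < 80
Round 2 — N16 buckles.
  N7: +25 → 25 < 90
No further bucklings.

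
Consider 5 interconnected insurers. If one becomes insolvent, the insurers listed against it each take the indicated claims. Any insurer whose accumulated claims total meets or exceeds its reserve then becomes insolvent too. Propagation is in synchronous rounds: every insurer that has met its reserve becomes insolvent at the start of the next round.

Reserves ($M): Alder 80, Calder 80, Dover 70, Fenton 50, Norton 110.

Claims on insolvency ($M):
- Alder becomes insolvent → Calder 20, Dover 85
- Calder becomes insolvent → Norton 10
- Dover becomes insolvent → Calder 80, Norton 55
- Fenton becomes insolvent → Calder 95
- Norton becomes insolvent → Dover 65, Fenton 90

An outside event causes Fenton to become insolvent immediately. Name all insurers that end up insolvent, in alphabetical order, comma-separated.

Round 1 — Fenton becomes insolvent (initial).
  Calder: +95 → 95 ≥ 80
Round 2 — Calder becomes insolvent.
  Norton: +10 → 10 < 110
No further insolvencies.

Calder, Fenton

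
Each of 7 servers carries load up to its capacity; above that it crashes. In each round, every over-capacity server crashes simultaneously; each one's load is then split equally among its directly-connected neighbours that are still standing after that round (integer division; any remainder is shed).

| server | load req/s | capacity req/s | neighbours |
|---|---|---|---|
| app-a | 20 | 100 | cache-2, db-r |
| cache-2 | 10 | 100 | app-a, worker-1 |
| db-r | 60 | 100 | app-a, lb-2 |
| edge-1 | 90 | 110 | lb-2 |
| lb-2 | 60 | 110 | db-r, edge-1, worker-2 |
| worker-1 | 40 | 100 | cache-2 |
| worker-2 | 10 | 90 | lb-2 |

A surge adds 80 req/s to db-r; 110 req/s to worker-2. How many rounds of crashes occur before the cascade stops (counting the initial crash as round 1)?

Round 1 — db-r at 140 > 100; worker-2 at 120 > 90. db-r, worker-2 crash.
  db-r sheds 140 req/s to app-a, lb-2: 70 each.
    app-a: 20+70 = 90 ≤ 100
    lb-2: 60+70 = 130 > 110
  worker-2 sheds 120 req/s to lb-2: 120 each.
    lb-2: 130+120 = 250 > 110
Round 2 — lb-2 crashes.
  lb-2 sheds 250 req/s to edge-1: 250 each.
    edge-1: 90+250 = 340 > 110
Round 3 — edge-1 crashes.
  edge-1 sheds 340 req/s: no online neighbours, lost.
No further crashes.

3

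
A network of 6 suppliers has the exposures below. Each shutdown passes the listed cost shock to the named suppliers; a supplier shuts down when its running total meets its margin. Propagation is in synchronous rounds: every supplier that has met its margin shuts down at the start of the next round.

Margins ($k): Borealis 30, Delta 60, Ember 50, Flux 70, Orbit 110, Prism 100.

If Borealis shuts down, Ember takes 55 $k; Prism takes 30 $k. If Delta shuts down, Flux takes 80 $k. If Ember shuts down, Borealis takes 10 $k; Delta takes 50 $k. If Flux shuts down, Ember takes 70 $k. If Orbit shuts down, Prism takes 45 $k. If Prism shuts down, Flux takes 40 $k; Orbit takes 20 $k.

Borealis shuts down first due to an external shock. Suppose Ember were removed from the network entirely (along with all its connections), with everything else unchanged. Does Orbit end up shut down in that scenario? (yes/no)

With Ember removed:
Round 1 — Borealis shuts down (initial).
  Prism: +30 → 30 < 100
No further shutdowns.

no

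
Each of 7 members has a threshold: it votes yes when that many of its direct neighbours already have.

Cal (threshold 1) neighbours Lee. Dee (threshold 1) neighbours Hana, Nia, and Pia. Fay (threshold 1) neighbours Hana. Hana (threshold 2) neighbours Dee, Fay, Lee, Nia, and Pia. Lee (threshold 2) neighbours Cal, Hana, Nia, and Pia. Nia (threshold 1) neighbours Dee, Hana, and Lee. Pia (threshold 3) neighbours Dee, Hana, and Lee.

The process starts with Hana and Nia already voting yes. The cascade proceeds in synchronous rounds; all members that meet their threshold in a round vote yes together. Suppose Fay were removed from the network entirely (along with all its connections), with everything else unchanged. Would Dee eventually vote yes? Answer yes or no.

yes

With Fay removed:
Round 1 — Hana, Nia vote yes (initial).
Round 2 — checking thresholds:
  Dee: 2 of 3 neighbours ≥ 1, votes yes.
  Lee: 2 of 4 neighbours ≥ 2, votes yes.
  Pia: 1 of 3 neighbours < 3, below threshold.
Round 3 — checking thresholds:
  Cal: 1 of 1 neighbours ≥ 1, votes yes.
  Pia: 3 of 3 neighbours ≥ 3, votes yes.
Round 4 — no new yes votes; cascade stops.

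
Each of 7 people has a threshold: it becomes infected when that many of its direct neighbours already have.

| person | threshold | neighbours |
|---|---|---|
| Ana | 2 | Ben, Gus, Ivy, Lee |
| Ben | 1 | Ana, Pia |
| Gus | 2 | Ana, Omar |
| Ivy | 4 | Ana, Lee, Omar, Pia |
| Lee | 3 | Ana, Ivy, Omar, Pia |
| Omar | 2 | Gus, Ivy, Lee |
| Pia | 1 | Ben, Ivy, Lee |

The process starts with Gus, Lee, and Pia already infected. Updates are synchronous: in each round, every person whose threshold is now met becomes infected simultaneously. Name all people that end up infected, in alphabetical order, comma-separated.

Round 1 — Gus, Lee, Pia become infected (initial).
Round 2 — checking thresholds:
  Ana: 2 of 4 neighbours ≥ 2, becomes infected.
  Ben: 1 of 2 neighbours ≥ 1, becomes infected.
  Ivy: 2 of 4 neighbours < 4, below threshold.
  Omar: 2 of 3 neighbours ≥ 2, becomes infected.
Round 3 — checking thresholds:
  Ivy: 4 of 4 neighbours ≥ 4, becomes infected.
Round 4 — no new infections; cascade stops.

Ana, Ben, Gus, Ivy, Lee, Omar, Pia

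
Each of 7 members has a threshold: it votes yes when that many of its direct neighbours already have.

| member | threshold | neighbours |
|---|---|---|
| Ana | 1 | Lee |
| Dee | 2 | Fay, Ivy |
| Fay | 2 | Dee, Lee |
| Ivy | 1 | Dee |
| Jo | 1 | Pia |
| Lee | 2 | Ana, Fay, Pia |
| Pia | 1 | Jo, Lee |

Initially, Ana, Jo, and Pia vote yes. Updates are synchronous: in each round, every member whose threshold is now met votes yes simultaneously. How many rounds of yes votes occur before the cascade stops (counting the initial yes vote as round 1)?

Round 1 — Ana, Jo, Pia vote yes (initial).
Round 2 — checking thresholds:
  Lee: 2 of 3 neighbours ≥ 2, votes yes.
Round 3 — no new yes votes; cascade stops.

2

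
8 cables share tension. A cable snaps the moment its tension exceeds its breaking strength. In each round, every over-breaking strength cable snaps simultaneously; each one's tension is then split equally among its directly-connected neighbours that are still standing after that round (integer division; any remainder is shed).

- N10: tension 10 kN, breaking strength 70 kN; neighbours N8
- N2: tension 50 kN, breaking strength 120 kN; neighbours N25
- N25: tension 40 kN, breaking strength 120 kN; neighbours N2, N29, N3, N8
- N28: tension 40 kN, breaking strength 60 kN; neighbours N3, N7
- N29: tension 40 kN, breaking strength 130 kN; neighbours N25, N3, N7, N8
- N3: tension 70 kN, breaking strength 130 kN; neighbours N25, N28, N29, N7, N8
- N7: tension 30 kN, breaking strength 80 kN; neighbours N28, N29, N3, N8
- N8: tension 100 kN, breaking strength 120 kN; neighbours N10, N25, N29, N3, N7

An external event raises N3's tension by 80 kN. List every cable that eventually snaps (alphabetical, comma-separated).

N2, N25, N28, N29, N3, N7, N8

Round 1 — N3 at 150 > 130. N3 snaps.
  N3 sheds 150 kN to N25, N28, N29, N7, N8: 30 each.
    N25: 40+30 = 70 ≤ 120
    N28: 40+30 = 70 > 60
    N29: 40+30 = 70 ≤ 130
    N7: 30+30 = 60 ≤ 80
    N8: 100+30 = 130 > 120
Round 2 — N28, N8 snap.
  N28 sheds 70 kN to N7: 70 each.
    N7: 60+70 = 130 > 80
  N8 sheds 130 kN to N10, N25, N29, N7: 32 each (2 lost).
    N10: 10+32 = 42 ≤ 70
    N25: 70+32 = 102 ≤ 120
    N29: 70+32 = 102 ≤ 130
    N7: 130+32 = 162 > 80
Round 3 — N7 snaps.
  N7 sheds 162 kN to N29: 162 each.
    N29: 102+162 = 264 > 130
Round 4 — N29 snaps.
  N29 sheds 264 kN to N25: 264 each.
    N25: 102+264 = 366 > 120
Round 5 — N25 snaps.
  N25 sheds 366 kN to N2: 366 each.
    N2: 50+366 = 416 > 120
Round 6 — N2 snaps.
  N2 sheds 416 kN: no online neighbours, lost.
No further breaks.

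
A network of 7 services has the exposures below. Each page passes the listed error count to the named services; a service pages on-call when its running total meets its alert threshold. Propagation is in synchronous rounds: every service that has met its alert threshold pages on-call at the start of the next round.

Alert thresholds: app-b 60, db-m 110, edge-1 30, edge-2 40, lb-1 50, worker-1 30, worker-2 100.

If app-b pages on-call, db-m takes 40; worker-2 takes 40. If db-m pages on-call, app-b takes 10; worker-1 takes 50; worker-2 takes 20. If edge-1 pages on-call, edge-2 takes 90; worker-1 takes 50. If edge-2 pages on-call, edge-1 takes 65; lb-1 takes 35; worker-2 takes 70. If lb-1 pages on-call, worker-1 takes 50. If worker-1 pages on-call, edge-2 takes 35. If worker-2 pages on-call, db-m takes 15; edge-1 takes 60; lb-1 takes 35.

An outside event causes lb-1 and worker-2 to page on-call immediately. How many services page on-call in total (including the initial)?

Round 1 — lb-1, worker-2 page on-call (initial).
  db-m: +15 → 15 < 110
  edge-1: +60 → 60 ≥ 30
  worker-1: +50 → 50 ≥ 30
Round 2 — edge-1, worker-1 page on-call.
  edge-2: +90+35 → 125 ≥ 40
Round 3 — edge-2 pages on-call.
No further pages.

5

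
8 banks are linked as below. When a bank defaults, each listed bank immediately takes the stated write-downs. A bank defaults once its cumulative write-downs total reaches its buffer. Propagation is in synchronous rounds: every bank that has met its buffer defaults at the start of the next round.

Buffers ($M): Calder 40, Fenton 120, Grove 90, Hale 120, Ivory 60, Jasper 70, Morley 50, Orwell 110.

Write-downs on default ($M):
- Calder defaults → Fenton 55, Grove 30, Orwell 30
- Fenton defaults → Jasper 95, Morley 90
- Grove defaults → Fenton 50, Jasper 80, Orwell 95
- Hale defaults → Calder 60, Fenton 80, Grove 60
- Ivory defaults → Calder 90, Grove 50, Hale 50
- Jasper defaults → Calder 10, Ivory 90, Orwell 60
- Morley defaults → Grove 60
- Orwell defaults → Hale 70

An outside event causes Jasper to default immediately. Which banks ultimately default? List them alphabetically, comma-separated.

Round 1 — Jasper defaults (initial).
  Calder: +10 → 10 < 40
  Ivory: +90 → 90 ≥ 60
  Orwell: +60 → 60 < 110
Round 2 — Ivory defaults.
  Calder: +90 → 100 ≥ 40
  Grove: +50 → 50 < 90
  Hale: +50 → 50 < 120
Round 3 — Calder defaults.
  Fenton: +55 → 55 < 120
  Grove: +30 → 80 < 90
  Orwell: +30 → 90 < 110
No further defaults.

Calder, Ivory, Jasper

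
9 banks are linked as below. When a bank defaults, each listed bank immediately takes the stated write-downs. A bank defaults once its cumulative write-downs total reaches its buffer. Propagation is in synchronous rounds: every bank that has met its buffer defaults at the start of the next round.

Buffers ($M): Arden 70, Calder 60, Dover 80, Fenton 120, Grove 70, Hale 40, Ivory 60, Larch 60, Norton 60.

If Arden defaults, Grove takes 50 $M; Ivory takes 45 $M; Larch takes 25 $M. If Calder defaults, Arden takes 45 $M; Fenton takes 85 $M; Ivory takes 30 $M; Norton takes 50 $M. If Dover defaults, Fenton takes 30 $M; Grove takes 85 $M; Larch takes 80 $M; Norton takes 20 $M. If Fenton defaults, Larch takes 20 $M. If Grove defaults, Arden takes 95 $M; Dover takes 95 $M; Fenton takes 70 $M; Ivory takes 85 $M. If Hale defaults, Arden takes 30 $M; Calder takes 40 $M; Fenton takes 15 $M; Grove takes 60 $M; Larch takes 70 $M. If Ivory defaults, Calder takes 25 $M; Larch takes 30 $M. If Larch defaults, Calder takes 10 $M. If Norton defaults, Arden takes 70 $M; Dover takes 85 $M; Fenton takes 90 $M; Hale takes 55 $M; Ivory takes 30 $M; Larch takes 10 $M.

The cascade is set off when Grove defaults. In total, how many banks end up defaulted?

5

Round 1 — Grove defaults (initial).
  Arden: +95 → 95 ≥ 70
  Dover: +95 → 95 ≥ 80
  Fenton: +70 → 70 < 120
  Ivory: +85 → 85 ≥ 60
Round 2 — Arden, Dover, Ivory default.
  Calder: +25 → 25 < 60
  Fenton: +30 → 100 < 120
  Larch: +25+80+30 → 135 ≥ 60
  Norton: +20 → 20 < 60
Round 3 — Larch defaults.
  Calder: +10 → 35 < 60
No further defaults.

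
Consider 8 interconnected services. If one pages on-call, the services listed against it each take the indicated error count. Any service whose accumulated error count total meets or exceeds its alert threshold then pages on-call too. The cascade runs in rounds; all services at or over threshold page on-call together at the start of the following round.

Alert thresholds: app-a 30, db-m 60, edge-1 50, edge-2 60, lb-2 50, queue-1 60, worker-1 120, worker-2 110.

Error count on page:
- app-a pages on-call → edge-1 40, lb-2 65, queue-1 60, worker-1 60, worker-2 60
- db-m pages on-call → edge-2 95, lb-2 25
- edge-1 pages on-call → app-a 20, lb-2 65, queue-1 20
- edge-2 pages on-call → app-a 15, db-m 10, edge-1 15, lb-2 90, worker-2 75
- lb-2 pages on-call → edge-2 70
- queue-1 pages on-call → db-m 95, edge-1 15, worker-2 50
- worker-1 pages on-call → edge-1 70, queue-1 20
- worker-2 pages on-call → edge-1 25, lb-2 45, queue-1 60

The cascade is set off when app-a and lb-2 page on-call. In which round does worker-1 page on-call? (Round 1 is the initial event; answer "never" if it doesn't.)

never

Round 1 — app-a, lb-2 page on-call (initial).
  edge-1: +40 → 40 < 50
  edge-2: +70 → 70 ≥ 60
  queue-1: +60 → 60 ≥ 60
  worker-1: +60 → 60 < 120
  worker-2: +60 → 60 < 110
Round 2 — edge-2, queue-1 page on-call.
  db-m: +10+95 → 105 ≥ 60
  edge-1: +15+15 → 70 ≥ 50
  worker-2: +75+50 → 185 ≥ 110
Round 3 — db-m, edge-1, worker-2 page on-call.
No further pages.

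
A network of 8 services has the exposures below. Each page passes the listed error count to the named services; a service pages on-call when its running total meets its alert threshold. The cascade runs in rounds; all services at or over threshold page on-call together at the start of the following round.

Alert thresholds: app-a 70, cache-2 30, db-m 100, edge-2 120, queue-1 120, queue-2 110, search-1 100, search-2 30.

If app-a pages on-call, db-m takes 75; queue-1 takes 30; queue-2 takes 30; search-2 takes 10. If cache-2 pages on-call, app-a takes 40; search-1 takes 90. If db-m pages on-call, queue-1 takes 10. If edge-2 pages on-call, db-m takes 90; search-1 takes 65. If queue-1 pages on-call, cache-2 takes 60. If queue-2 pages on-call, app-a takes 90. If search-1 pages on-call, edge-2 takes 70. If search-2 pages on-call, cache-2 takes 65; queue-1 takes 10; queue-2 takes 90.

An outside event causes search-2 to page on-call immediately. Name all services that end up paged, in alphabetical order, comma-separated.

cache-2, search-2

Round 1 — search-2 pages on-call (initial).
  cache-2: +65 → 65 ≥ 30
  queue-1: +10 → 10 < 120
  queue-2: +90 → 90 < 110
Round 2 — cache-2 pages on-call.
  app-a: +40 → 40 < 70
  search-1: +90 → 90 < 100
No further pages.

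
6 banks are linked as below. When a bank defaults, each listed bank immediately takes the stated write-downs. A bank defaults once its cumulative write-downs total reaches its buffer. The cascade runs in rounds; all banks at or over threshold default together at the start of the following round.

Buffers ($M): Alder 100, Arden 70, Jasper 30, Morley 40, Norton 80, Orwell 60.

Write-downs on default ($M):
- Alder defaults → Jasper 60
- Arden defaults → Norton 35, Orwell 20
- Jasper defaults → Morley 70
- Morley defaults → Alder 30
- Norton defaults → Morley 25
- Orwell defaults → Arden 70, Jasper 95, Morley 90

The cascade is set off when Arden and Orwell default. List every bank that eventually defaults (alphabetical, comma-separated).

Round 1 — Arden, Orwell default (initial).
  Jasper: +95 → 95 ≥ 30
  Morley: +90 → 90 ≥ 40
  Norton: +35 → 35 < 80
Round 2 — Jasper, Morley default.
  Alder: +30 → 30 < 100
No further defaults.

Arden, Jasper, Morley, Orwell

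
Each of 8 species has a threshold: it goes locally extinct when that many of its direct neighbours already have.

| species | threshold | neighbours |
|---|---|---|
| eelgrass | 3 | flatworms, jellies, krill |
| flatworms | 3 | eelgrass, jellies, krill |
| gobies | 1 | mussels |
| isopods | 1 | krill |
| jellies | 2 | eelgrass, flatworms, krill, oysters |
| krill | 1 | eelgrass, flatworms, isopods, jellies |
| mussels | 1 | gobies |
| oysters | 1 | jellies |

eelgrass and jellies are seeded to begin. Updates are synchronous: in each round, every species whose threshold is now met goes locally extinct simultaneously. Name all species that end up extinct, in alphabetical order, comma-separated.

eelgrass, flatworms, isopods, jellies, krill, oysters

Round 1 — eelgrass, jellies go locally extinct (initial).
Round 2 — checking thresholds:
  flatworms: 2 of 3 neighbours < 3, below threshold.
  krill: 2 of 4 neighbours ≥ 1, goes locally extinct.
  oysters: 1 of 1 neighbours ≥ 1, goes locally extinct.
Round 3 — checking thresholds:
  flatworms: 3 of 3 neighbours ≥ 3, goes locally extinct.
  isopods: 1 of 1 neighbours ≥ 1, goes locally extinct.
Round 4 — no new extinctions; cascade stops.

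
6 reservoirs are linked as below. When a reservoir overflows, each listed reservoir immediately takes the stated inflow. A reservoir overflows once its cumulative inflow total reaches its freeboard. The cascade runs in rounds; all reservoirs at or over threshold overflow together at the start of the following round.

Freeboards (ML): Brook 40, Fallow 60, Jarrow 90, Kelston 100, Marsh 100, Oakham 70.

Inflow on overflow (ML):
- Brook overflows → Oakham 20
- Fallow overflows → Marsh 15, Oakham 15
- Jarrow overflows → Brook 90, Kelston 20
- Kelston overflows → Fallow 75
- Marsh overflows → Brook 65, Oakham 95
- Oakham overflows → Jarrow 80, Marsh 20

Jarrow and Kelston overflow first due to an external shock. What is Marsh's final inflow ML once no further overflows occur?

Round 1 — Jarrow, Kelston overflow (initial).
  Brook: +90 → 90 ≥ 40
  Fallow: +75 → 75 ≥ 60
Round 2 — Brook, Fallow overflow.
  Marsh: +15 → 15 < 100
  Oakham: +20+15 → 35 < 70
No further overflows.

15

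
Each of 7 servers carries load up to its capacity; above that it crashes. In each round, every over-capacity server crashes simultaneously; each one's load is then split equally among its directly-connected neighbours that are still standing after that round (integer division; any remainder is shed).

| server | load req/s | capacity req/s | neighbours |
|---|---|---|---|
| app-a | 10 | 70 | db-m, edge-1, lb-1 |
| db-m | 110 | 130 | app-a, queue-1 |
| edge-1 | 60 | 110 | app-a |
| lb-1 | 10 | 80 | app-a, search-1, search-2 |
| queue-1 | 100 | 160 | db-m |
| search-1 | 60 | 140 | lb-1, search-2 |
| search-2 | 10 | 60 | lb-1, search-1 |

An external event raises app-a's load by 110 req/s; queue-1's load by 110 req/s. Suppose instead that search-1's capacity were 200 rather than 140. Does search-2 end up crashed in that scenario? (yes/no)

no

With search-1's capacity at 200:
Round 1 — app-a at 120 > 70; queue-1 at 210 > 160. app-a, queue-1 crash.
  app-a sheds 120 req/s to db-m, edge-1, lb-1: 40 each.
    db-m: 110+40 = 150 > 130
    edge-1: 60+40 = 100 ≤ 110
    lb-1: 10+40 = 50 ≤ 80
  queue-1 sheds 210 req/s to db-m: 210 each.
    db-m: 150+210 = 360 > 130
Round 2 — db-m crashes.
  db-m sheds 360 req/s: no online neighbours, lost.
No further crashes.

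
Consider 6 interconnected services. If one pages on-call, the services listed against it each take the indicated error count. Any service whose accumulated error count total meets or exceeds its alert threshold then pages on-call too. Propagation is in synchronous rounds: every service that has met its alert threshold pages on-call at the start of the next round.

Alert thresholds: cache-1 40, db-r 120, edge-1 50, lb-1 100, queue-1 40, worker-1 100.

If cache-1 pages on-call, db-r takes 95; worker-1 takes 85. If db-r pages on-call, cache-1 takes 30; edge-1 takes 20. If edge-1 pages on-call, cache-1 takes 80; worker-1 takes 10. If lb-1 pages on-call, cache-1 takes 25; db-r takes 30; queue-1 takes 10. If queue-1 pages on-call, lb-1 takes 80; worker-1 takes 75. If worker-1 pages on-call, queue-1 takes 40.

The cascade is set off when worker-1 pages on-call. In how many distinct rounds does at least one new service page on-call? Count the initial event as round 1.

Round 1 — worker-1 pages on-call (initial).
  queue-1: +40 → 40 ≥ 40
Round 2 — queue-1 pages on-call.
  lb-1: +80 → 80 < 100
No further pages.

2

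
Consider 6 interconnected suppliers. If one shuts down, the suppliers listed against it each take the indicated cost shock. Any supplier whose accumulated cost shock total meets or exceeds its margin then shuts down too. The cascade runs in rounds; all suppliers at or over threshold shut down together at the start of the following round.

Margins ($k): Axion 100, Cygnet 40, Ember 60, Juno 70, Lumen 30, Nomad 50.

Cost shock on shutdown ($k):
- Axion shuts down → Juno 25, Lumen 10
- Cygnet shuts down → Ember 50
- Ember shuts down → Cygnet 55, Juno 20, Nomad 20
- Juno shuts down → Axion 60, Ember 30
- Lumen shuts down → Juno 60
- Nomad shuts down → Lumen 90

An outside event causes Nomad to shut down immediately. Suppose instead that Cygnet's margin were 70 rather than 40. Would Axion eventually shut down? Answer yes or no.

With Cygnet's margin at 70:
Round 1 — Nomad shuts down (initial).
  Lumen: +90 → 90 ≥ 30
Round 2 — Lumen shuts down.
  Juno: +60 → 60 < 70
No further shutdowns.

no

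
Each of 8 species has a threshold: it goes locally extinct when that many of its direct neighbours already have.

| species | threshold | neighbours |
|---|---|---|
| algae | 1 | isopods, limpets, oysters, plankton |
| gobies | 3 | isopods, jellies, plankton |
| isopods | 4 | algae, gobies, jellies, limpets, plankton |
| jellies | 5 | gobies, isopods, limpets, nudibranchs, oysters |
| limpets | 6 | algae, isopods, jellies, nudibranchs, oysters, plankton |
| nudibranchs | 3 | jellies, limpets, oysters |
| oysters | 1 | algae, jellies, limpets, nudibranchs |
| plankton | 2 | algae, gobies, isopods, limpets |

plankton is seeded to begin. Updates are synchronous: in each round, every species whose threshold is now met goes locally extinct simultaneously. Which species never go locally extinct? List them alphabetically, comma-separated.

gobies, isopods, jellies, limpets, nudibranchs

Round 1 — plankton goes locally extinct (initial).
Round 2 — checking thresholds:
  algae: 1 of 4 neighbours ≥ 1, goes locally extinct.
  gobies: 1 of 3 neighbours < 3, holds.
  isopods: 1 of 5 neighbours < 4, holds.
  limpets: 1 of 6 neighbours < 6, holds.
Round 3 — checking thresholds:
  gobies: 1 of 3 neighbours < 3, holds.
  isopods: 2 of 5 neighbours < 4, holds.
  limpets: 2 of 6 neighbours < 6, holds.
  oysters: 1 of 4 neighbours ≥ 1, goes locally extinct.
Round 4 — no new extinctions; cascade stops.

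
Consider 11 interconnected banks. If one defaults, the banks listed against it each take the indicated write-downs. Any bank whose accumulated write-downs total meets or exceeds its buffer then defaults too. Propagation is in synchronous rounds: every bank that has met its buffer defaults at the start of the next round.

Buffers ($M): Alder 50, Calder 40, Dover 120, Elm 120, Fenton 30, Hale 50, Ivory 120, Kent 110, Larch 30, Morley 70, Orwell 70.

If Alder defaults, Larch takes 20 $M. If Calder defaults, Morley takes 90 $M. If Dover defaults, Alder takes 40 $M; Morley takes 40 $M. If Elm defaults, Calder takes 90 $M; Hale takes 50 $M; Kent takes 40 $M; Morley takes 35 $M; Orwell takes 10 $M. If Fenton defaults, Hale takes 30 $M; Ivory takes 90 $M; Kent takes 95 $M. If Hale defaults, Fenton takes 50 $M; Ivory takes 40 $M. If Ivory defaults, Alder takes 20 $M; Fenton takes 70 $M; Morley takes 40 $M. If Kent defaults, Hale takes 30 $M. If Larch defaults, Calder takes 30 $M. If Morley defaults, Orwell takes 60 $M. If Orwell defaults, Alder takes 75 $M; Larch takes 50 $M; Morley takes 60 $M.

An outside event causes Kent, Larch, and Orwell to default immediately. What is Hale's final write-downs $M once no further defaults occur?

Round 1 — Kent, Larch, Orwell default (initial).
  Alder: +75 → 75 ≥ 50
  Calder: +30 → 30 < 40
  Hale: +30 → 30 < 50
  Morley: +60 → 60 < 70
Round 2 — Alder defaults.
No further defaults.

30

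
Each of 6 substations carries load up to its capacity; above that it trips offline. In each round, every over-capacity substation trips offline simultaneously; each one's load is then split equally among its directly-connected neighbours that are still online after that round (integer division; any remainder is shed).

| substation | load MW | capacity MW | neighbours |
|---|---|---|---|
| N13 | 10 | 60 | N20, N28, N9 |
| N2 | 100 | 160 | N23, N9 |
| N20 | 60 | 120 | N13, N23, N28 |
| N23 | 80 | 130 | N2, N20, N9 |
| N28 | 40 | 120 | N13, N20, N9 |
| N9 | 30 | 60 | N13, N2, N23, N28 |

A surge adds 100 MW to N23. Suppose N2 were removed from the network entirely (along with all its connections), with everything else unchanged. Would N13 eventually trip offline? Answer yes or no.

yes

With N2 removed:
Round 1 — N23 at 180 > 130. N23 trips offline.
  N23 sheds 180 MW to N20, N9: 90 each.
    N20: 60+90 = 150 > 120
    N9: 30+90 = 120 > 60
Round 2 — N20, N9 trip offline.
  N20 sheds 150 MW to N13, N28: 75 each.
    N13: 10+75 = 85 > 60
    N28: 40+75 = 115 ≤ 120
  N9 sheds 120 MW to N13, N28: 60 each.
    N13: 85+60 = 145 > 60
    N28: 115+60 = 175 > 120
Round 3 — N13, N28 trip offline.
  N13 sheds 145 MW: no online neighbours, lost.
  N28 sheds 175 MW: no online neighbours, lost.
No further trips.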